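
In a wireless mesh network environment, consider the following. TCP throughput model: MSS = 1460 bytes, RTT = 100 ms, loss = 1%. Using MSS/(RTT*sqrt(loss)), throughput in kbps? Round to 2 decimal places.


Given: MSS = 1460 bytes, RTT = 100 ms, loss = 1%
RTT in seconds = 100 / 1000 = 0.1
Loss rate = 1% = 0.01
sqrt(loss) = sqrt(0.01) = 0.1
Throughput (bytes/s) = 1460 / (0.1 * 0.1) = 146000.0000
Throughput (kbps) = 146000.0000 * 8 / 1000 = 1168.000000 -> 1168.00 kbps (2 dp)

1168.00


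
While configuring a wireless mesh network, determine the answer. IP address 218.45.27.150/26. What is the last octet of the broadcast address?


Given: IP = 218.45.27.150, prefix = /26
Host bits = 32 - 26 = 6
Network last octet = 150 AND mask = 128
Host part size = 2^6 - 1 = 63
Broadcast last octet = 128 OR 63 = 191

191


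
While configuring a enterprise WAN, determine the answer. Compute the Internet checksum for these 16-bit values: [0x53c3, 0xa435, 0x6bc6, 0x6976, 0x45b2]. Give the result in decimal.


Given words: [0x53c3, 0xa435, 0x6bc6, 0x6976, 0x45b2]
Step 1: Sum all words
Raw sum = 21443 + 42037 + 27590 + 26998 + 17842 = 135910
Step 2: Fold carry: (4838 + 2) = 4840
One's complement = ~4840 & 0xFFFF = 60695

60695


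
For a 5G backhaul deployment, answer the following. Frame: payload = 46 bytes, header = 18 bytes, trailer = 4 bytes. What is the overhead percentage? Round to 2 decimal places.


Given: payload = 46 B, header = 18 B, trailer = 4 B
Overhead bytes = header + trailer = 18 + 4 = 22
Total frame = payload + overhead = 46 + 22 = 68
Overhead % = 22 / 68 * 100 = 32.3529% -> 32.35% (2 dp)

32.35


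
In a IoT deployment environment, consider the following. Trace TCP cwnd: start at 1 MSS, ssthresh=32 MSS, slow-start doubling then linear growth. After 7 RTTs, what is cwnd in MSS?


RTT 0: cwnd = 1 MSS (initial)
RTT 1: cwnd = 2 MSS (slow start, doubled)
RTT 2: cwnd = 4 MSS (slow start, doubled)
RTT 3: cwnd = 8 MSS (slow start, doubled)
RTT 4: cwnd = 16 MSS (slow start, doubled)
RTT 5: cwnd = 32 MSS (slow start, doubled)
RTT 6: cwnd = 33 MSS (congestion avoidance, +1)
RTT 7: cwnd = 34 MSS (congestion avoidance, +1)

34


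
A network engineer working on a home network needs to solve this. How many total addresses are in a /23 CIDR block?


Given: CIDR prefix /23
Host bits = 32 - 23 = 9
Total addresses = 2^9 = 512

512


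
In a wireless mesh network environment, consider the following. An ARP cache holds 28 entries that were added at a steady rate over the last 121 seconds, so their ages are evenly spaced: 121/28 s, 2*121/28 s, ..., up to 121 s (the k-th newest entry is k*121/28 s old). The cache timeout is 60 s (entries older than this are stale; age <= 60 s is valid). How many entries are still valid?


Ages are k * 121/28 s for k = 1..28 (spacing = 4.3214 s).
Entry k is valid iff k * 121/28 <= 60 iff k <= 28 * 60 / 121 = 13.8843
n_valid = floor(13.8843) = 13
(n_stale = 28 - 13 = 15)

13


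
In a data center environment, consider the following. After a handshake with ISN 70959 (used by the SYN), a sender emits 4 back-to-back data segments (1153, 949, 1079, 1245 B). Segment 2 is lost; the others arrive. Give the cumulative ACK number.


SYN uses sequence number 70959; first data byte = ISN + 1 = 70960.
Segment 1: SEQ = 70960, len = 1153 B, covers [70960, 72112]
Segment 2: SEQ = 72113, len = 949 B, covers [72113, 73061] [LOST]
Segment 3: SEQ = 73062, len = 1079 B, covers [73062, 74140]
Segment 4: SEQ = 74141, len = 1245 B, covers [74141, 75385]
In-order data received: bytes [70960, 72112] (segments 1..1).
Segment 2 missing -> gap begins at byte 72113; later segments buffered out of order.
Cumulative ACK = next expected in-order byte = 70960 + 1153 = 72113

72113


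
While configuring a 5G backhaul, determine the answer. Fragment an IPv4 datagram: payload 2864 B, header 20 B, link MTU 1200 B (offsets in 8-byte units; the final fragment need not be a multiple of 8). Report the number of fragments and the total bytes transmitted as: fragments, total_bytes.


Max data per non-final fragment = floor((MTU - header)/8)*8 = floor((1200 - 20)/8)*8 = floor(1180/8)*8 = 1176 B
Final fragment needs no 8-byte alignment: it can carry up to MTU - header = 1180 B
Non-final fragments needed = ceil((payload - 1180) / 1176) = ceil(1684/1176) = ceil(1.4320) = 2
Number of fragments = 2 + 1 = 3
Fragment sizes (data): 2 * 1176 B + 512 B (last, 512 <= 1180 OK)
Total bytes sent = payload + n_frags * header = 2864 + 3*20 = 2864 + 60 = 2924 B

3, 2924


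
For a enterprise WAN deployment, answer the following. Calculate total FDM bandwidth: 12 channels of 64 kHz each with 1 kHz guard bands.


Given: 12 channels, 64 kHz each, guard = 1 kHz
Channel bandwidth = 12 * 64 = 768 kHz
Guard bands = 11 gaps * 1 kHz = 11 kHz
Total = 768 + 11 = 779 kHz

779


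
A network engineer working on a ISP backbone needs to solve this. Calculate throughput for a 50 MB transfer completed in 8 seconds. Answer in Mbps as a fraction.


Given: file = 50 MB, time = 8 s
File in Mb = 50 * 8 = 400 Mb
Throughput = 400 / 8 Mbps
Throughput = 50 Mbps

50


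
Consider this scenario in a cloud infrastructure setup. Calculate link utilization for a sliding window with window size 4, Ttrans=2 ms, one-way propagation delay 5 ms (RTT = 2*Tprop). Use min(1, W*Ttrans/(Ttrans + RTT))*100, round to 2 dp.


Given: W = 4, Ttrans = 2 ms, RTT = 10 ms (= 2 * Tprop, Tprop = 5 ms)
Cycle time = Ttrans + RTT = 2 + 10 = 12 ms (first packet sent until its ACK returns)
W * Ttrans = 4 * 2 = 8 ms of sending per cycle
W * Ttrans / (Ttrans + RTT) = 8 / 12 = 0.666667
U = min(1, 0.666667) = 0.666667
U% = 66.67%

66.67


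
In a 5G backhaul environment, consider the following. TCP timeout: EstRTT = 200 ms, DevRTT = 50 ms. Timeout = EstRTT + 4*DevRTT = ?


Given: EstRTT = 200 ms, DevRTT = 50 ms
Timeout = EstRTT + 4 * DevRTT
4 * DevRTT = 4 * 50 = 200
Timeout = 200 + 200 = 400 ms

400


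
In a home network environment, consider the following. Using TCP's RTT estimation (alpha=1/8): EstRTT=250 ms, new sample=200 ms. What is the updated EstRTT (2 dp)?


Given: EstRTT = 250 ms, SampleRTT = 200 ms, alpha = 1/8
New EstRTT = (1 - alpha) * EstRTT + alpha * SampleRTT
(7/8) * 250 = 218.75
(1/8) * 200 = 25
New EstRTT = 218.75 + 25 = 243.75 ms -> 243.75 ms (2 dp)

243.75


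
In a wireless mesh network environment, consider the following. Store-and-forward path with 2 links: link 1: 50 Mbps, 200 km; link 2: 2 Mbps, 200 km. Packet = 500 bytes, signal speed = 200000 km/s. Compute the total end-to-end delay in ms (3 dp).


Packet = 500 bytes = 4000 bits. Store-and-forward: sum (t_trans + t_prop) per link.
Link 1: t_trans = 4000/(50*10^6) s = 0.0800 ms; t_prop = 200/200000 s = 1.0000 ms; subtotal = 1.0800 ms
Link 2: t_trans = 4000/(2*10^6) s = 2.0000 ms; t_prop = 200/200000 s = 1.0000 ms; subtotal = 3.0000 ms
End-to-end = 1.0800 + 3.0000 = 4.0800 ms -> 4.080 ms (3 dp)

4.080


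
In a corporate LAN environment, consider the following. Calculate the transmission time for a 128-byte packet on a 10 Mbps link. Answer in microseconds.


Given: packet = 128 bytes, bandwidth = 10 Mbps
Packet in bits = 128 * 8 = 1024 bits
Bandwidth = 10 * 10^6 = 10000000 bps
Time = 1024 / 10000000 seconds
Time in us = 1024 * 10^6 / 10000000 = 102.4

102.4


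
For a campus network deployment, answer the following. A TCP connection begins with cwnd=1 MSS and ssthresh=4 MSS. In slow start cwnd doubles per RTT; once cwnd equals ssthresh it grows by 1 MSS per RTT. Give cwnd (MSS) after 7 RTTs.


RTT 0: cwnd = 1 MSS (initial)
RTT 1: cwnd = 2 MSS (slow start, doubled)
RTT 2: cwnd = 4 MSS (slow start, doubled)
RTT 3: cwnd = 5 MSS (congestion avoidance, +1)
RTT 4: cwnd = 6 MSS (congestion avoidance, +1)
RTT 5: cwnd = 7 MSS (congestion avoidance, +1)
RTT 6: cwnd = 8 MSS (congestion avoidance, +1)
RTT 7: cwnd = 9 MSS (congestion avoidance, +1)

9


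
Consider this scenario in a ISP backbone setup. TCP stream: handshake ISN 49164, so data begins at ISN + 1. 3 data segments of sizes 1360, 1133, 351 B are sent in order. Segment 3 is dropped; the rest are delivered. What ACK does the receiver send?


SYN uses sequence number 49164; first data byte = ISN + 1 = 49165.
Segment 1: SEQ = 49165, len = 1360 B, covers [49165, 50524]
Segment 2: SEQ = 50525, len = 1133 B, covers [50525, 51657]
Segment 3: SEQ = 51658, len = 351 B, covers [51658, 52008] [LOST]
In-order data received: bytes [49165, 51657] (segments 1..2).
Segment 3 missing -> gap begins at byte 51658.
Cumulative ACK = next expected in-order byte = 49165 + 1360 + 1133 = 51658

51658


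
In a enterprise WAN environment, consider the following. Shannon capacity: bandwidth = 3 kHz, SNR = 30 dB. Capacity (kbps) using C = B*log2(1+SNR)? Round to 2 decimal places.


Given: B = 3 kHz, SNR = 30 dB
SNR linear = 10^(30/10) = 1000
1 + SNR = 1001
log2(1001) = 9.9672262588
C = 3 * 1000 * 9.9672262588 = 29901.6788 bps
C = 29.901679 kbps -> 29.90 kbps (2 dp)

29.90


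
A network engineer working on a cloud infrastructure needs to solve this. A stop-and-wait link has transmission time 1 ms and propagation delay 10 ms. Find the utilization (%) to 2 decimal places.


Given: Ttrans = 1 ms, Tprop = 10 ms
RTT = 2 * Tprop = 2 * 10 = 20 ms
U = Ttrans / (Ttrans + RTT)
U = 1 / (1 + 20)
U = 1 / 21 = 0.047619
U% = 4.76%

4.76


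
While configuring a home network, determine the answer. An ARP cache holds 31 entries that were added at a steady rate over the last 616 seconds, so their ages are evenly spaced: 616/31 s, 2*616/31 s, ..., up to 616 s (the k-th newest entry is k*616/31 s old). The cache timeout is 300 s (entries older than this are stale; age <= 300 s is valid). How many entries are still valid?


Ages are k * 616/31 s for k = 1..31 (spacing = 19.8710 s).
Entry k is valid iff k * 616/31 <= 300 iff k <= 31 * 300 / 616 = 15.0974
n_valid = floor(15.0974) = 15
(n_stale = 31 - 15 = 16)

15


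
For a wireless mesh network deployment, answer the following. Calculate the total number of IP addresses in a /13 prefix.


Given: CIDR prefix /13
Host bits = 32 - 13 = 19
Total addresses = 2^19 = 524288

524288


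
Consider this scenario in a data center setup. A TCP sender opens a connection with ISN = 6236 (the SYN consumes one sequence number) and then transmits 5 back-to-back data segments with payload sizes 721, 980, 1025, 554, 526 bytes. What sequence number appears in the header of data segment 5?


The SYN occupies sequence number ISN = 6236, so the first data byte is ISN + 1 = 6237.
SEQ of data segment i = (ISN + 1) + sum of payload sizes of segments 1..i-1.
Segment 1: SEQ = 6237, payload = 721 bytes
Segment 2: SEQ = 6958, payload = 980 bytes
Segment 3: SEQ = 7938, payload = 1025 bytes
Segment 4: SEQ = 8963, payload = 554 bytes
Segment 5: SEQ = 9517, payload = 526 bytes
SEQ of segment 5 = 6237 + 721 + 980 + 1025 + 554 = 9517

9517


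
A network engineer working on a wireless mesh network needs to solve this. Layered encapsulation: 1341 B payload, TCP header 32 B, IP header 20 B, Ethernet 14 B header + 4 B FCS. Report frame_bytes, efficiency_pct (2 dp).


TCP segment = 1341 + 32 = 1373 B
IP packet = 1373 + 20 = 1393 B
Ethernet frame = 1393 + 14 + 4 = 1411 B
Efficiency = app / frame = 1341 / 1411 = 0.950390 = 95.0390% -> 95.04% (2 dp)

1411, 95.04


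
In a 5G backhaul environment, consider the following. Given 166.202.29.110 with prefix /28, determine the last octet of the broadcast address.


Given: IP = 166.202.29.110, prefix = /28
Host bits = 32 - 28 = 4
Network last octet = 110 AND mask = 96
Host part size = 2^4 - 1 = 15
Broadcast last octet = 96 OR 15 = 111

111


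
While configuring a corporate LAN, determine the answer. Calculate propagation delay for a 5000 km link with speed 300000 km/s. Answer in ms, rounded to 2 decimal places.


Given: distance = 5000 km, speed = 300000 km/s
Delay = distance / speed = 5000 / 300000 seconds
Delay in ms = 5000 * 1000 / 300000
Delay = 16.6667 ms
Rounded to 2 dp = 16.67 ms

16.67


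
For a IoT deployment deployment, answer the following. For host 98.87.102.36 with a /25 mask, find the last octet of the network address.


Given: IP = 98.87.102.36, prefix = /25
Subnet mask = 255.255.255.128
Last octet of IP: 36
Last octet of mask: 128
Network last octet = 36 AND 128 = 0

0


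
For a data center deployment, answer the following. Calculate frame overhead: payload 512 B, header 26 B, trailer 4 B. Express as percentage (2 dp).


Given: payload = 512 B, header = 26 B, trailer = 4 B
Overhead bytes = header + trailer = 26 + 4 = 30
Total frame = payload + overhead = 512 + 30 = 542
Overhead % = 30 / 542 * 100 = 5.5351% -> 5.54% (2 dp)

5.54


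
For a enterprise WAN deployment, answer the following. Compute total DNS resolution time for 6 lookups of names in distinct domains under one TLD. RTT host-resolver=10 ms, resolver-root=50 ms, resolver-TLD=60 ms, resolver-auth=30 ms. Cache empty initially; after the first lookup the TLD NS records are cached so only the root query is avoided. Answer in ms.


Lookup 1 (cold cache): local + root + TLD + auth = 10 + 50 + 60 + 30 = 150 ms
Lookups 2..6 (TLD NS cached -> skip root; new domain -> still ask TLD and auth): local + TLD + auth = 10 + 60 + 30 = 100 ms each
Remaining 5 lookups: 5 * 100 = 500 ms
Total = 150 + 500 = 650 ms

650


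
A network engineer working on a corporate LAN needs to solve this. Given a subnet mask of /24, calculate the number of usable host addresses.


Given: subnet mask /24
Host bits = 32 - 24 = 8
Total addresses = 2^8 = 256
Usable hosts = 256 - 2 (network + broadcast) = 254

254


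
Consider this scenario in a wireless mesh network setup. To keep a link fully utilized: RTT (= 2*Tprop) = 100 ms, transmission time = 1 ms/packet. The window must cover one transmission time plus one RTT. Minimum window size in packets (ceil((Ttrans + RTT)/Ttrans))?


Given: Ttrans = 1 ms, RTT = 100 ms (= 2 * Tprop, Tprop = 50 ms)
Time until first ACK returns = Ttrans + RTT = 1 + 100 = 101 ms
Need W * Ttrans >= Ttrans + RTT  ->  W >= (Ttrans + RTT) / Ttrans
(Ttrans + RTT) / Ttrans = 101 / 1 = 101
W_min = ceil(101) = 101

101


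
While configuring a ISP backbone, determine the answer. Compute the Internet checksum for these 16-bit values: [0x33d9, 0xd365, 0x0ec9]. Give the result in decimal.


Given words: [0x33d9, 0xd365, 0x0ec9]
Step 1: Sum all words
Raw sum = 13273 + 54117 + 3785 = 71175
Step 2: Fold carry: (5639 + 1) = 5640
One's complement = ~5640 & 0xFFFF = 59895

59895


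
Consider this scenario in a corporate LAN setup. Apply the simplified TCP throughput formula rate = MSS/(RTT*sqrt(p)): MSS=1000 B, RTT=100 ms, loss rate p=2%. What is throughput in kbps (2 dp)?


Given: MSS = 1000 bytes, RTT = 100 ms, loss = 2%
RTT in seconds = 100 / 1000 = 0.1
Loss rate = 2% = 0.02
sqrt(loss) = sqrt(0.02) = 0.141421356237
Throughput (bytes/s) = 1000 / (0.1 * 0.141421356237) = 70710.6781
Throughput (kbps) = 70710.6781 * 8 / 1000 = 565.685425 -> 565.69 kbps (2 dp)

565.69


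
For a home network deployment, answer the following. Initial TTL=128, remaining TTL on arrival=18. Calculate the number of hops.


Given: initial TTL = 128, received TTL = 18
Hops = initial TTL - received TTL
Hops = 128 - 18 = 110

110


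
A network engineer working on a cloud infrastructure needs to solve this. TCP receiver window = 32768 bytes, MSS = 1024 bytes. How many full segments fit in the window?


Given: RWND = 32768 bytes, MSS = 1024 bytes
Full segments = floor(RWND / MSS)
Full segments = floor(32768 / 1024)
Full segments = floor(32.0) = 32

32


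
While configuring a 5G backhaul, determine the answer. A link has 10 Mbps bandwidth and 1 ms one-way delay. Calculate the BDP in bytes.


Given: bandwidth = 10 Mbps, delay = 1 ms
BDP in bits = 10 * 10^6 * 1 / 1000
BDP in bits = 10000
BDP in bytes = 10000 / 8 = 1250

1250


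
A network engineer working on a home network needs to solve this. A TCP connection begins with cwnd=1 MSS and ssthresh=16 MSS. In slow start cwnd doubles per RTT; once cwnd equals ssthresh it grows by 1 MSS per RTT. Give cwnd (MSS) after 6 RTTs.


RTT 0: cwnd = 1 MSS (initial)
RTT 1: cwnd = 2 MSS (slow start, doubled)
RTT 2: cwnd = 4 MSS (slow start, doubled)
RTT 3: cwnd = 8 MSS (slow start, doubled)
RTT 4: cwnd = 16 MSS (slow start, doubled)
RTT 5: cwnd = 17 MSS (congestion avoidance, +1)
RTT 6: cwnd = 18 MSS (congestion avoidance, +1)

18


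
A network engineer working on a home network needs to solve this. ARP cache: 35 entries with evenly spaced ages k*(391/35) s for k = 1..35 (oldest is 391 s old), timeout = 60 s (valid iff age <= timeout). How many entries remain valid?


Ages are k * 391/35 s for k = 1..35 (spacing = 11.1714 s).
Entry k is valid iff k * 391/35 <= 60 iff k <= 35 * 60 / 391 = 5.3708
n_valid = floor(5.3708) = 5
(n_stale = 35 - 5 = 30)

5


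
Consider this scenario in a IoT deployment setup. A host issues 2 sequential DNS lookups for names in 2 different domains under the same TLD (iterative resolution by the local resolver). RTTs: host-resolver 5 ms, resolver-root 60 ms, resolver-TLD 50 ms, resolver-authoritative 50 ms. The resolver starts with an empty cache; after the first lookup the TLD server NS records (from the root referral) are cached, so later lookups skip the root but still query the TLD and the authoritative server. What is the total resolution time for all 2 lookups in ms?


Lookup 1 (cold cache): local + root + TLD + auth = 5 + 60 + 50 + 50 = 165 ms
Lookups 2..2 (TLD NS cached -> skip root; new domain -> still ask TLD and auth): local + TLD + auth = 5 + 50 + 50 = 105 ms each
Remaining 1 lookups: 1 * 105 = 105 ms
Total = 165 + 105 = 270 ms

270


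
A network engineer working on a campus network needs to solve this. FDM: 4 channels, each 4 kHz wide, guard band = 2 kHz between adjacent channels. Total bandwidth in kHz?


Given: 4 channels, 4 kHz each, guard = 2 kHz
Channel bandwidth = 4 * 4 = 16 kHz
Guard bands = 3 gaps * 2 kHz = 6 kHz
Total = 16 + 6 = 22 kHz

22


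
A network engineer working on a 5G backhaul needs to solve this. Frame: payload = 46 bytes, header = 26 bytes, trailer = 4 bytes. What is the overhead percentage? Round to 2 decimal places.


Given: payload = 46 B, header = 26 B, trailer = 4 B
Overhead bytes = header + trailer = 26 + 4 = 30
Total frame = payload + overhead = 46 + 30 = 76
Overhead % = 30 / 76 * 100 = 39.4737% -> 39.47% (2 dp)

39.47


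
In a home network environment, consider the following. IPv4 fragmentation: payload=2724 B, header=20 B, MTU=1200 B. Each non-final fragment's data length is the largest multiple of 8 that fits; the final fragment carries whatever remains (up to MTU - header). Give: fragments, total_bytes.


Max data per non-final fragment = floor((MTU - header)/8)*8 = floor((1200 - 20)/8)*8 = floor(1180/8)*8 = 1176 B
Final fragment needs no 8-byte alignment: it can carry up to MTU - header = 1180 B
Non-final fragments needed = ceil((payload - 1180) / 1176) = ceil(1544/1176) = ceil(1.3129) = 2
Number of fragments = 2 + 1 = 3
Fragment sizes (data): 2 * 1176 B + 372 B (last, 372 <= 1180 OK)
Total bytes sent = payload + n_frags * header = 2724 + 3*20 = 2724 + 60 = 2784 B

3, 2784


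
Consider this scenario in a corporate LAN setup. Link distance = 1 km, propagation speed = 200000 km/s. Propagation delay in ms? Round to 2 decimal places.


Given: distance = 1 km, speed = 200000 km/s
Delay = distance / speed = 1 / 200000 seconds
Delay in ms = 1 * 1000 / 200000
Delay = 0.0050 ms
Rounded to 2 dp = 0.01 ms

0.01


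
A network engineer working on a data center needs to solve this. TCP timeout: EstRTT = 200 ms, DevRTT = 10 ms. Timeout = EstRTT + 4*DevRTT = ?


Given: EstRTT = 200 ms, DevRTT = 10 ms
Timeout = EstRTT + 4 * DevRTT
4 * DevRTT = 4 * 10 = 40
Timeout = 200 + 40 = 240 ms

240


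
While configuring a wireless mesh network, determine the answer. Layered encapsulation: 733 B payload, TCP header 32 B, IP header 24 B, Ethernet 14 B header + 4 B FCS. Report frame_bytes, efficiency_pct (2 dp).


TCP segment = 733 + 32 = 765 B
IP packet = 765 + 24 = 789 B
Ethernet frame = 789 + 14 + 4 = 807 B
Efficiency = app / frame = 733 / 807 = 0.908302 = 90.8302% -> 90.83% (2 dp)

807, 90.83


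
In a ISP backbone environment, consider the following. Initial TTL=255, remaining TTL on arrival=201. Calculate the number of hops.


Given: initial TTL = 255, received TTL = 201
Hops = initial TTL - received TTL
Hops = 255 - 201 = 54

54


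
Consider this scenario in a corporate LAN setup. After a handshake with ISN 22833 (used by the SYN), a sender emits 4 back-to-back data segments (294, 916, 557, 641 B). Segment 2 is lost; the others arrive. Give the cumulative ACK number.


SYN uses sequence number 22833; first data byte = ISN + 1 = 22834.
Segment 1: SEQ = 22834, len = 294 B, covers [22834, 23127]
Segment 2: SEQ = 23128, len = 916 B, covers [23128, 24043] [LOST]
Segment 3: SEQ = 24044, len = 557 B, covers [24044, 24600]
Segment 4: SEQ = 24601, len = 641 B, covers [24601, 25241]
In-order data received: bytes [22834, 23127] (segments 1..1).
Segment 2 missing -> gap begins at byte 23128; later segments buffered out of order.
Cumulative ACK = next expected in-order byte = 22834 + 294 = 23128

23128


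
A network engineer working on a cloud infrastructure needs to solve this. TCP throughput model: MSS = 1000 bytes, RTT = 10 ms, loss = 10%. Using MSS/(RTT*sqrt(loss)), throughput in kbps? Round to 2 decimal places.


Given: MSS = 1000 bytes, RTT = 10 ms, loss = 10%
RTT in seconds = 10 / 1000 = 0.01
Loss rate = 10% = 0.1
sqrt(loss) = sqrt(0.1) = 0.316227766017
Throughput (bytes/s) = 1000 / (0.01 * 0.316227766017) = 316227.7660
Throughput (kbps) = 316227.7660 * 8 / 1000 = 2529.822128 -> 2529.82 kbps (2 dp)

2529.82


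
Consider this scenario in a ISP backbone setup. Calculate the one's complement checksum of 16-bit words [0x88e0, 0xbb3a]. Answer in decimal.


Given words: [0x88e0, 0xbb3a]
Step 1: Sum all words
Raw sum = 35040 + 47930 = 82970
Step 2: Fold carry: (17434 + 1) = 17435
One's complement = ~17435 & 0xFFFF = 48100

48100


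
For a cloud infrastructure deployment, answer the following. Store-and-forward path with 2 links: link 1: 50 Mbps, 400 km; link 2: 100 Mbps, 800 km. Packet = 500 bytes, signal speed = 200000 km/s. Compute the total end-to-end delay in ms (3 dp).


Packet = 500 bytes = 4000 bits. Store-and-forward: sum (t_trans + t_prop) per link.
Link 1: t_trans = 4000/(50*10^6) s = 0.0800 ms; t_prop = 400/200000 s = 2.0000 ms; subtotal = 2.0800 ms
Link 2: t_trans = 4000/(100*10^6) s = 0.0400 ms; t_prop = 800/200000 s = 4.0000 ms; subtotal = 4.0400 ms
End-to-end = 2.0800 + 4.0400 = 6.1200 ms -> 6.120 ms (3 dp)

6.120


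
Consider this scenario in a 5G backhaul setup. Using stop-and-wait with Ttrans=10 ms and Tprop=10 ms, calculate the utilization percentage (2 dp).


Given: Ttrans = 10 ms, Tprop = 10 ms
RTT = 2 * Tprop = 2 * 10 = 20 ms
U = Ttrans / (Ttrans + RTT)
U = 10 / (10 + 20)
U = 10 / 30 = 0.333333
U% = 33.33%

33.33


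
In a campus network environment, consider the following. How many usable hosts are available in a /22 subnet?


Given: subnet mask /22
Host bits = 32 - 22 = 10
Total addresses = 2^10 = 1024
Usable hosts = 1024 - 2 (network + broadcast) = 1022

1022


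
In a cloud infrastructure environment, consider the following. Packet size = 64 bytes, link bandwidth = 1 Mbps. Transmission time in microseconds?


Given: packet = 64 bytes, bandwidth = 1 Mbps
Packet in bits = 64 * 8 = 512 bits
Bandwidth = 1 * 10^6 = 1000000 bps
Time = 512 / 1000000 seconds
Time in us = 512 * 10^6 / 1000000 = 512

512


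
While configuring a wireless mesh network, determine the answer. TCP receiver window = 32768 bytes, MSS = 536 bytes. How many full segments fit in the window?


Given: RWND = 32768 bytes, MSS = 536 bytes
Full segments = floor(RWND / MSS)
Full segments = floor(32768 / 536)
Full segments = floor(61.1343) = 61

61


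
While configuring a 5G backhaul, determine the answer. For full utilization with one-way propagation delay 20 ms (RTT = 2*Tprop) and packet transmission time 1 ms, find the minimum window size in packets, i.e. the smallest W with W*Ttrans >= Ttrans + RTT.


Given: Ttrans = 1 ms, RTT = 40 ms (= 2 * Tprop, Tprop = 20 ms)
Time until first ACK returns = Ttrans + RTT = 1 + 40 = 41 ms
Need W * Ttrans >= Ttrans + RTT  ->  W >= (Ttrans + RTT) / Ttrans
(Ttrans + RTT) / Ttrans = 41 / 1 = 41
W_min = ceil(41) = 41

41


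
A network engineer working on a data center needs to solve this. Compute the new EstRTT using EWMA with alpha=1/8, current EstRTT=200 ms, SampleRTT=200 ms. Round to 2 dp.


Given: EstRTT = 200 ms, SampleRTT = 200 ms, alpha = 1/8
New EstRTT = (1 - alpha) * EstRTT + alpha * SampleRTT
(7/8) * 200 = 175
(1/8) * 200 = 25
New EstRTT = 175 + 25 = 200 ms -> 200.00 ms (2 dp)

200.00


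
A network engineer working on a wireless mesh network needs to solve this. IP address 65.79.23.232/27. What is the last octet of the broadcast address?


Given: IP = 65.79.23.232, prefix = /27
Host bits = 32 - 27 = 5
Network last octet = 232 AND mask = 224
Host part size = 2^5 - 1 = 31
Broadcast last octet = 224 OR 31 = 255

255


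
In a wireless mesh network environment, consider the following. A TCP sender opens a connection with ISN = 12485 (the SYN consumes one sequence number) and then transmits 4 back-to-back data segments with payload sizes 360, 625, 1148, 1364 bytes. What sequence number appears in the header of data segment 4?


The SYN occupies sequence number ISN = 12485, so the first data byte is ISN + 1 = 12486.
SEQ of data segment i = (ISN + 1) + sum of payload sizes of segments 1..i-1.
Segment 1: SEQ = 12486, payload = 360 bytes
Segment 2: SEQ = 12846, payload = 625 bytes
Segment 3: SEQ = 13471, payload = 1148 bytes
Segment 4: SEQ = 14619, payload = 1364 bytes
SEQ of segment 4 = 12486 + 360 + 625 + 1148 = 14619

14619


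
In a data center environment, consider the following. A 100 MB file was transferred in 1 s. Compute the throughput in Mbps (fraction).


Given: file = 100 MB, time = 1 s
File in Mb = 100 * 8 = 800 Mb
Throughput = 800 / 1 Mbps
Throughput = 800 Mbps

800


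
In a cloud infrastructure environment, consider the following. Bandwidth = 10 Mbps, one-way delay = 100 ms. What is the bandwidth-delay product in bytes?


Given: bandwidth = 10 Mbps, delay = 100 ms
BDP in bits = 10 * 10^6 * 100 / 1000
BDP in bits = 1000000
BDP in bytes = 1000000 / 8 = 125000

125000


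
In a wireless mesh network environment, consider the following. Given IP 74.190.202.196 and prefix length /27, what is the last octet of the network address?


Given: IP = 74.190.202.196, prefix = /27
Subnet mask = 255.255.255.224
Last octet of IP: 196
Last octet of mask: 224
Network last octet = 196 AND 224 = 192

192


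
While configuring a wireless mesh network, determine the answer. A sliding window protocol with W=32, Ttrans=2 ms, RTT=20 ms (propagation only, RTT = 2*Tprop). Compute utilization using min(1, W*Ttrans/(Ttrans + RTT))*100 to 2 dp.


Given: W = 32, Ttrans = 2 ms, RTT = 20 ms (= 2 * Tprop, Tprop = 10 ms)
Cycle time = Ttrans + RTT = 2 + 20 = 22 ms (first packet sent until its ACK returns)
W * Ttrans = 32 * 2 = 64 ms of sending per cycle
W * Ttrans / (Ttrans + RTT) = 64 / 22 = 2.909091
U = min(1, 2.909091) = 1.000000
U% = 100.00%

100.00


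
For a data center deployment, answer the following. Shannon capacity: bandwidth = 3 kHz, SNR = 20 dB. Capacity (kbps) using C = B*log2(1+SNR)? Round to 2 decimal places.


Given: B = 3 kHz, SNR = 20 dB
SNR linear = 10^(20/10) = 100
1 + SNR = 101
log2(101) = 6.6582114828
C = 3 * 1000 * 6.6582114828 = 19974.6344 bps
C = 19.974634 kbps -> 19.97 kbps (2 dp)

19.97


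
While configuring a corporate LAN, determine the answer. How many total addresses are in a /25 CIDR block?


Given: CIDR prefix /25
Host bits = 32 - 25 = 7
Total addresses = 2^7 = 128

128


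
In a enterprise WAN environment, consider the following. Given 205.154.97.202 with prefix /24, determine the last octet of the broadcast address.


Given: IP = 205.154.97.202, prefix = /24
Host bits = 32 - 24 = 8
Network last octet = 202 AND mask = 0
Host part size = 2^8 - 1 = 255
Broadcast last octet = 0 OR 255 = 255

255


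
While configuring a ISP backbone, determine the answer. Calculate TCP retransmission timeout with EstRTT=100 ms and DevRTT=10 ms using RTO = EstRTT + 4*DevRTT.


Given: EstRTT = 100 ms, DevRTT = 10 ms
Timeout = EstRTT + 4 * DevRTT
4 * DevRTT = 4 * 10 = 40
Timeout = 100 + 40 = 140 ms

140


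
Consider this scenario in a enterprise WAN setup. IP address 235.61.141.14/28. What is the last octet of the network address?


Given: IP = 235.61.141.14, prefix = /28
Subnet mask = 255.255.255.240
Last octet of IP: 14
Last octet of mask: 240
Network last octet = 14 AND 240 = 0

0


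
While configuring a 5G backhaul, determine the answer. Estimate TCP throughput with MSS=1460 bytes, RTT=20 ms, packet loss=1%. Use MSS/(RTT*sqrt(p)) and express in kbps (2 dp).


Given: MSS = 1460 bytes, RTT = 20 ms, loss = 1%
RTT in seconds = 20 / 1000 = 0.02
Loss rate = 1% = 0.01
sqrt(loss) = sqrt(0.01) = 0.1
Throughput (bytes/s) = 1460 / (0.02 * 0.1) = 730000.0000
Throughput (kbps) = 730000.0000 * 8 / 1000 = 5840.000000 -> 5840.00 kbps (2 dp)

5840.00


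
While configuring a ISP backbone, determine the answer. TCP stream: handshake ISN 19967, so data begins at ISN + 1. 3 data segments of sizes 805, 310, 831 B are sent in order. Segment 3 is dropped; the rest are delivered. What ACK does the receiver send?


SYN uses sequence number 19967; first data byte = ISN + 1 = 19968.
Segment 1: SEQ = 19968, len = 805 B, covers [19968, 20772]
Segment 2: SEQ = 20773, len = 310 B, covers [20773, 21082]
Segment 3: SEQ = 21083, len = 831 B, covers [21083, 21913] [LOST]
In-order data received: bytes [19968, 21082] (segments 1..2).
Segment 3 missing -> gap begins at byte 21083.
Cumulative ACK = next expected in-order byte = 19968 + 805 + 310 = 21083

21083


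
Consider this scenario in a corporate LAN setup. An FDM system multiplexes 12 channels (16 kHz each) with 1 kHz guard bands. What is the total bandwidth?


Given: 12 channels, 16 kHz each, guard = 1 kHz
Channel bandwidth = 12 * 16 = 192 kHz
Guard bands = 11 gaps * 1 kHz = 11 kHz
Total = 192 + 11 = 203 kHz

203


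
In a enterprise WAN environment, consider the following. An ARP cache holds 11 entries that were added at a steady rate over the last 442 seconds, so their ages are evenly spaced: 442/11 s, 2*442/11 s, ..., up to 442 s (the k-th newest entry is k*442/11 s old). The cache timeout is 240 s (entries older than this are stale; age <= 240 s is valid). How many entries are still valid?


Ages are k * 442/11 s for k = 1..11 (spacing = 40.1818 s).
Entry k is valid iff k * 442/11 <= 240 iff k <= 11 * 240 / 442 = 5.9729
n_valid = floor(5.9729) = 5
(n_stale = 11 - 5 = 6)

5


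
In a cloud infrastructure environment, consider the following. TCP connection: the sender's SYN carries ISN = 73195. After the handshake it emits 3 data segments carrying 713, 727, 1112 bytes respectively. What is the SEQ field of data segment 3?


The SYN occupies sequence number ISN = 73195, so the first data byte is ISN + 1 = 73196.
SEQ of data segment i = (ISN + 1) + sum of payload sizes of segments 1..i-1.
Segment 1: SEQ = 73196, payload = 713 bytes
Segment 2: SEQ = 73909, payload = 727 bytes
Segment 3: SEQ = 74636, payload = 1112 bytes
SEQ of segment 3 = 73196 + 713 + 727 = 74636

74636


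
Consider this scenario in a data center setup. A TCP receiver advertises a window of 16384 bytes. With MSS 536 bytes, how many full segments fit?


Given: RWND = 16384 bytes, MSS = 536 bytes
Full segments = floor(RWND / MSS)
Full segments = floor(16384 / 536)
Full segments = floor(30.5672) = 30

30


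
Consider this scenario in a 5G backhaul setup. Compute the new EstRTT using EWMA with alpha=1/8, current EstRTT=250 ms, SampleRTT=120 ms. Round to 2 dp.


Given: EstRTT = 250 ms, SampleRTT = 120 ms, alpha = 1/8
New EstRTT = (1 - alpha) * EstRTT + alpha * SampleRTT
(7/8) * 250 = 218.75
(1/8) * 120 = 15
New EstRTT = 218.75 + 15 = 233.75 ms -> 233.75 ms (2 dp)

233.75


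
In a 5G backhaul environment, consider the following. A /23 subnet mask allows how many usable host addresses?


Given: subnet mask /23
Host bits = 32 - 23 = 9
Total addresses = 2^9 = 512
Usable hosts = 512 - 2 (network + broadcast) = 510

510


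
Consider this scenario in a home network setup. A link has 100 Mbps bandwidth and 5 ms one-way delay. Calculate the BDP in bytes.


Given: bandwidth = 100 Mbps, delay = 5 ms
BDP in bits = 100 * 10^6 * 5 / 1000
BDP in bits = 500000
BDP in bytes = 500000 / 8 = 62500

62500


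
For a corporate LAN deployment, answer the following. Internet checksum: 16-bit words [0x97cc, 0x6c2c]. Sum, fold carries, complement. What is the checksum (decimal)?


Given words: [0x97cc, 0x6c2c]
Step 1: Sum all words
Raw sum = 38860 + 27692 = 66552
Step 2: Fold carry: (1016 + 1) = 1017
One's complement = ~1017 & 0xFFFF = 64518

64518


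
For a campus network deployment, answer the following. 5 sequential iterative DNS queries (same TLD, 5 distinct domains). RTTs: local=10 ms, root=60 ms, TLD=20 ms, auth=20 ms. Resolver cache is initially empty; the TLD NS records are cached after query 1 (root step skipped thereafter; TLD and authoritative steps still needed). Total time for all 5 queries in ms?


Lookup 1 (cold cache): local + root + TLD + auth = 10 + 60 + 20 + 20 = 110 ms
Lookups 2..5 (TLD NS cached -> skip root; new domain -> still ask TLD and auth): local + TLD + auth = 10 + 20 + 20 = 50 ms each
Remaining 4 lookups: 4 * 50 = 200 ms
Total = 110 + 200 = 310 ms

310


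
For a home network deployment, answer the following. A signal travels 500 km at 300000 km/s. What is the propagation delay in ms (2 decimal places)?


Given: distance = 500 km, speed = 300000 km/s
Delay = distance / speed = 500 / 300000 seconds
Delay in ms = 500 * 1000 / 300000
Delay = 1.6667 ms
Rounded to 2 dp = 1.67 ms

1.67


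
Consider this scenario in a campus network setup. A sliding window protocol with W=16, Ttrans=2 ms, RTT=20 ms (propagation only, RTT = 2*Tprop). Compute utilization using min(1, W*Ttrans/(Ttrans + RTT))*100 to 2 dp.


Given: W = 16, Ttrans = 2 ms, RTT = 20 ms (= 2 * Tprop, Tprop = 10 ms)
Cycle time = Ttrans + RTT = 2 + 20 = 22 ms (first packet sent until its ACK returns)
W * Ttrans = 16 * 2 = 32 ms of sending per cycle
W * Ttrans / (Ttrans + RTT) = 32 / 22 = 1.454545
U = min(1, 1.454545) = 1.000000
U% = 100.00%

100.00


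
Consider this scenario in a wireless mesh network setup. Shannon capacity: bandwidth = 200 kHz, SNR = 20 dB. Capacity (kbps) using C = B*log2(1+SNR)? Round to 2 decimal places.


Given: B = 200 kHz, SNR = 20 dB
SNR linear = 10^(20/10) = 100
1 + SNR = 101
log2(101) = 6.6582114828
C = 200 * 1000 * 6.6582114828 = 1331642.2966 bps
C = 1331.642297 kbps -> 1331.64 kbps (2 dp)

1331.64


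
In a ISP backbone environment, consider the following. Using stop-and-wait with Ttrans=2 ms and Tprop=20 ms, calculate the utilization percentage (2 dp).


Given: Ttrans = 2 ms, Tprop = 20 ms
RTT = 2 * Tprop = 2 * 20 = 40 ms
U = Ttrans / (Ttrans + RTT)
U = 2 / (2 + 40)
U = 2 / 42 = 0.047619
U% = 4.76%

4.76


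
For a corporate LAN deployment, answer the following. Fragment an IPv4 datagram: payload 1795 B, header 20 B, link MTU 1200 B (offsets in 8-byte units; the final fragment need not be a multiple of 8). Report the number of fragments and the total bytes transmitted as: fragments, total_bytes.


Max data per non-final fragment = floor((MTU - header)/8)*8 = floor((1200 - 20)/8)*8 = floor(1180/8)*8 = 1176 B
Final fragment needs no 8-byte alignment: it can carry up to MTU - header = 1180 B
Non-final fragments needed = ceil((payload - 1180) / 1176) = ceil(615/1176) = ceil(0.5230) = 1
Number of fragments = 1 + 1 = 2
Fragment sizes (data): 1 * 1176 B + 619 B (last, 619 <= 1180 OK)
Total bytes sent = payload + n_frags * header = 1795 + 2*20 = 1795 + 40 = 1835 B

2, 1835


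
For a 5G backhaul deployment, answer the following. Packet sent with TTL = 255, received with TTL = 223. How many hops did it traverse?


Given: initial TTL = 255, received TTL = 223
Hops = initial TTL - received TTL
Hops = 255 - 223 = 32

32


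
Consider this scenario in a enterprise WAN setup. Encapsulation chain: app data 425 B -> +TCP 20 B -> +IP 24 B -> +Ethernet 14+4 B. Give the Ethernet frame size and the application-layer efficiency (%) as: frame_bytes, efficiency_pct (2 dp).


TCP segment = 425 + 20 = 445 B
IP packet = 445 + 24 = 469 B
Ethernet frame = 469 + 14 + 4 = 487 B
Efficiency = app / frame = 425 / 487 = 0.872690 = 87.2690% -> 87.27% (2 dp)

487, 87.27


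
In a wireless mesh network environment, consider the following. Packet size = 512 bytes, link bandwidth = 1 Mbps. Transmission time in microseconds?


Given: packet = 512 bytes, bandwidth = 1 Mbps
Packet in bits = 512 * 8 = 4096 bits
Bandwidth = 1 * 10^6 = 1000000 bps
Time = 4096 / 1000000 seconds
Time in us = 4096 * 10^6 / 1000000 = 4096

4096


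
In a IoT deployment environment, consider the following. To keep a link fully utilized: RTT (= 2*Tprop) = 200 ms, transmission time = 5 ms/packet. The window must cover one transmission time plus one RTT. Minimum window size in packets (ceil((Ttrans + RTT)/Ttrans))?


Given: Ttrans = 5 ms, RTT = 200 ms (= 2 * Tprop, Tprop = 100 ms)
Time until first ACK returns = Ttrans + RTT = 5 + 200 = 205 ms
Need W * Ttrans >= Ttrans + RTT  ->  W >= (Ttrans + RTT) / Ttrans
(Ttrans + RTT) / Ttrans = 205 / 5 = 41
W_min = ceil(41) = 41

41


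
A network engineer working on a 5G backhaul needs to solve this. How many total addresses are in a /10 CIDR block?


Given: CIDR prefix /10
Host bits = 32 - 10 = 22
Total addresses = 2^22 = 4194304

4194304


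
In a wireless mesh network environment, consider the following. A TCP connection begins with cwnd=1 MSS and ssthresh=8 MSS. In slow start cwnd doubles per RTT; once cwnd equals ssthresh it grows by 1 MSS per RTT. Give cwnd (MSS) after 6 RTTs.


RTT 0: cwnd = 1 MSS (initial)
RTT 1: cwnd = 2 MSS (slow start, doubled)
RTT 2: cwnd = 4 MSS (slow start, doubled)
RTT 3: cwnd = 8 MSS (slow start, doubled)
RTT 4: cwnd = 9 MSS (congestion avoidance, +1)
RTT 5: cwnd = 10 MSS (congestion avoidance, +1)
RTT 6: cwnd = 11 MSS (congestion avoidance, +1)

11


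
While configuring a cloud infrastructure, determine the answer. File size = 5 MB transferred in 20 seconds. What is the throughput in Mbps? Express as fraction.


Given: file = 5 MB, time = 20 s
File in Mb = 5 * 8 = 40 Mb
Throughput = 40 / 20 Mbps
Throughput = 2 Mbps

2


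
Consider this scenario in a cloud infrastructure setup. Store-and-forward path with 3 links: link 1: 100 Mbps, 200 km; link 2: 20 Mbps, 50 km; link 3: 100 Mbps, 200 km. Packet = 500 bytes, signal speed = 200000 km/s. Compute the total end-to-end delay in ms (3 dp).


Packet = 500 bytes = 4000 bits. Store-and-forward: sum (t_trans + t_prop) per link.
Link 1: t_trans = 4000/(100*10^6) s = 0.0400 ms; t_prop = 200/200000 s = 1.0000 ms; subtotal = 1.0400 ms
Link 2: t_trans = 4000/(20*10^6) s = 0.2000 ms; t_prop = 50/200000 s = 0.2500 ms; subtotal = 0.4500 ms
Link 3: t_trans = 4000/(100*10^6) s = 0.0400 ms; t_prop = 200/200000 s = 1.0000 ms; subtotal = 1.0400 ms
End-to-end = 1.0400 + 0.4500 + 1.0400 = 2.5300 ms -> 2.530 ms (3 dp)

2.530


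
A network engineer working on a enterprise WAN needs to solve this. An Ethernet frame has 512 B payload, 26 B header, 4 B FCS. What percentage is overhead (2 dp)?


Given: payload = 512 B, header = 26 B, trailer = 4 B
Overhead bytes = header + trailer = 26 + 4 = 30
Total frame = payload + overhead = 512 + 30 = 542
Overhead % = 30 / 542 * 100 = 5.5351% -> 5.54% (2 dp)

5.54


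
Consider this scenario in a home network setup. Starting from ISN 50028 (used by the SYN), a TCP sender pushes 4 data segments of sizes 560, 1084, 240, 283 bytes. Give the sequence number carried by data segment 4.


The SYN occupies sequence number ISN = 50028, so the first data byte is ISN + 1 = 50029.
SEQ of data segment i = (ISN + 1) + sum of payload sizes of segments 1..i-1.
Segment 1: SEQ = 50029, payload = 560 bytes
Segment 2: SEQ = 50589, payload = 1084 bytes
Segment 3: SEQ = 51673, payload = 240 bytes
Segment 4: SEQ = 51913, payload = 283 bytes
SEQ of segment 4 = 50029 + 560 + 1084 + 240 = 51913

51913
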